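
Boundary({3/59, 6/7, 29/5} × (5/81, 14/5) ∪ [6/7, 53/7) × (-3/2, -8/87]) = ({6/7, 53/7} × [-3/2, -8/87]) ∪ ([6/7, 53/7] × {-3/2, -8/87}) ∪ ({3/59, 6/7, 29/5} × [5/81, 14/5])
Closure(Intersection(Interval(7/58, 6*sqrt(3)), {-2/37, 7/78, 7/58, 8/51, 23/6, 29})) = {7/58, 8/51, 23/6}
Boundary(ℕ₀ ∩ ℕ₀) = ℕ₀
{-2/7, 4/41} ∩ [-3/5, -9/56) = {-2/7}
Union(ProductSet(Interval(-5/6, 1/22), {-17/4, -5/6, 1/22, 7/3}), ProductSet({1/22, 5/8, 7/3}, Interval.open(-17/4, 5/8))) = Union(ProductSet({1/22, 5/8, 7/3}, Interval.open(-17/4, 5/8)), ProductSet(Interval(-5/6, 1/22), {-17/4, -5/6, 1/22, 7/3}))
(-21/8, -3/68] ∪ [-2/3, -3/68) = (-21/8, -3/68]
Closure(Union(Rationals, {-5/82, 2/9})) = Reals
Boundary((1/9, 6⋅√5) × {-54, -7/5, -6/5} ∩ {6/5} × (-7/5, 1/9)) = {6/5} × {-6/5}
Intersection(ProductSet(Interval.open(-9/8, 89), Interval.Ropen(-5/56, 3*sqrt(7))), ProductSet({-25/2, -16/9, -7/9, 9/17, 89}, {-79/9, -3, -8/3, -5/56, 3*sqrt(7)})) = ProductSet({-7/9, 9/17}, {-5/56})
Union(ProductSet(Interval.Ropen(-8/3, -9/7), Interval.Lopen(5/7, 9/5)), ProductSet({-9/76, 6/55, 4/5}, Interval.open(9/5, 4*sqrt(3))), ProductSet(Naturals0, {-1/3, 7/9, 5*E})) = Union(ProductSet({-9/76, 6/55, 4/5}, Interval.open(9/5, 4*sqrt(3))), ProductSet(Interval.Ropen(-8/3, -9/7), Interval.Lopen(5/7, 9/5)), ProductSet(Naturals0, {-1/3, 7/9, 5*E}))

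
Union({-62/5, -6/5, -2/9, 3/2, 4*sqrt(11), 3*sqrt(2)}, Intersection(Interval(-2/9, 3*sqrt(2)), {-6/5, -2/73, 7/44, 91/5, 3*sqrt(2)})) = {-62/5, -6/5, -2/9, -2/73, 7/44, 3/2, 4*sqrt(11), 3*sqrt(2)}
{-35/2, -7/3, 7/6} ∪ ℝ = ℝ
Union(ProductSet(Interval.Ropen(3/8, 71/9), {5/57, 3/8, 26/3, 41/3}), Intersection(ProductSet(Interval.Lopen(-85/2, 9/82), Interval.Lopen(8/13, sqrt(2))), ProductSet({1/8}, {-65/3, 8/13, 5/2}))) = ProductSet(Interval.Ropen(3/8, 71/9), {5/57, 3/8, 26/3, 41/3})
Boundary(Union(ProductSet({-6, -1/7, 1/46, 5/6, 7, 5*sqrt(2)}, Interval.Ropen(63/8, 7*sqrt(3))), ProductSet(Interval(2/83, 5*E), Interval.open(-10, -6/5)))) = Union(ProductSet({2/83, 5*E}, Interval(-10, -6/5)), ProductSet({-6, -1/7, 1/46, 5/6, 7, 5*sqrt(2)}, Interval(63/8, 7*sqrt(3))), ProductSet(Interval(2/83, 5*E), {-10, -6/5}))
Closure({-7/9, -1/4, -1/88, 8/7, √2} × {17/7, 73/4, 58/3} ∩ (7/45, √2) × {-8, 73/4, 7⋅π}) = {8/7} × {73/4}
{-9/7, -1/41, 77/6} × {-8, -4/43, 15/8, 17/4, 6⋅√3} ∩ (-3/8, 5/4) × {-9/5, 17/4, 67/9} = {-1/41} × {17/4}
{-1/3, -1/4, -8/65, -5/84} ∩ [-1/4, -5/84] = {-1/4, -8/65, -5/84}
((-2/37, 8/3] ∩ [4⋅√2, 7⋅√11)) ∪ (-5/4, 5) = (-5/4, 5)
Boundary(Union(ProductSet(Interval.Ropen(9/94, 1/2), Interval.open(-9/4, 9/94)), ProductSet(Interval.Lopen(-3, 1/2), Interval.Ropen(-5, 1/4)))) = Union(ProductSet({-3, 1/2}, Interval(-5, 1/4)), ProductSet(Interval(-3, 1/2), {-5, 1/4}))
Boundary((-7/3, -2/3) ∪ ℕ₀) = {-7/3, -2/3} ∪ (ℕ₀ \ (-7/3, -2/3))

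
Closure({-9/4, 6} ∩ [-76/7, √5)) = {-9/4}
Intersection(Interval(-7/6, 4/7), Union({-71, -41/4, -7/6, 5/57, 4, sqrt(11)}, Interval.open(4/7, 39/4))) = {-7/6, 5/57}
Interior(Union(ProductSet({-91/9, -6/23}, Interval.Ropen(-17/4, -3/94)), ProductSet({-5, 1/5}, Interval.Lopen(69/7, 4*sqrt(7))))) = EmptySet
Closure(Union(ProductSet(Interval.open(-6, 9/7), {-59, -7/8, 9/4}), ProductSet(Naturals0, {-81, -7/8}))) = Union(ProductSet(Interval(-6, 9/7), {-59, -7/8, 9/4}), ProductSet(Naturals0, {-81, -7/8}))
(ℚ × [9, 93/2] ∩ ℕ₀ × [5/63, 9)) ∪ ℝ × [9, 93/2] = ℝ × [9, 93/2]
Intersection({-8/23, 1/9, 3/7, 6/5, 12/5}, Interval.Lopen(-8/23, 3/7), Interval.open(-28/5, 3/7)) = {1/9}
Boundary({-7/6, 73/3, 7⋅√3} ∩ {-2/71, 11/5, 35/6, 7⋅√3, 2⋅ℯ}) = {7⋅√3}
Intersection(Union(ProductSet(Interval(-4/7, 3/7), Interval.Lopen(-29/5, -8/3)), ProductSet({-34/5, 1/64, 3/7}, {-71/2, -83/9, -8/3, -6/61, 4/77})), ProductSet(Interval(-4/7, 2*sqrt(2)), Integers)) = ProductSet(Interval(-4/7, 3/7), Range(-5, -2, 1))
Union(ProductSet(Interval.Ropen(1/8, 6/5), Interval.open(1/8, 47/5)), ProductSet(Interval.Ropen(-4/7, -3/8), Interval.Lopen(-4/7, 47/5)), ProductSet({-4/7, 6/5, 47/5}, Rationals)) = Union(ProductSet({-4/7, 6/5, 47/5}, Rationals), ProductSet(Interval.Ropen(-4/7, -3/8), Interval.Lopen(-4/7, 47/5)), ProductSet(Interval.Ropen(1/8, 6/5), Interval.open(1/8, 47/5)))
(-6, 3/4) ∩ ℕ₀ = {0}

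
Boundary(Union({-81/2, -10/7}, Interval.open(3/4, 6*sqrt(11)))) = {-81/2, -10/7, 3/4, 6*sqrt(11)}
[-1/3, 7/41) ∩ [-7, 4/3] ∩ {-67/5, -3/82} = {-3/82}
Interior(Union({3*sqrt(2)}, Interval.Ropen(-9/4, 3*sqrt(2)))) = Interval.open(-9/4, 3*sqrt(2))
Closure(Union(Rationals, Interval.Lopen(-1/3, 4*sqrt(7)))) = Union(Interval(-oo, oo), Rationals)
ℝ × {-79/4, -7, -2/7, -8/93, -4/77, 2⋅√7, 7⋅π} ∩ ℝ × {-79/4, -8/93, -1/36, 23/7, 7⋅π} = ℝ × {-79/4, -8/93, 7⋅π}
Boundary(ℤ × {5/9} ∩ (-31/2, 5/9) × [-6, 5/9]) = {-15, -14, …, 0} × {5/9}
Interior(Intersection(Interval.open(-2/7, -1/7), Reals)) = Interval.open(-2/7, -1/7)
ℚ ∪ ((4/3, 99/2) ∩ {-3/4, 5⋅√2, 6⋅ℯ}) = ℚ ∪ {5⋅√2, 6⋅ℯ}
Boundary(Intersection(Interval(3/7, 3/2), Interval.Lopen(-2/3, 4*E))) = {3/7, 3/2}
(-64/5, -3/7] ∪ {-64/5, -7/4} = [-64/5, -3/7]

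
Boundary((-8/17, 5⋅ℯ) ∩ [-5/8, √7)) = {-8/17, √7}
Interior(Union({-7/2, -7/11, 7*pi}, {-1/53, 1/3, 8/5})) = EmptySet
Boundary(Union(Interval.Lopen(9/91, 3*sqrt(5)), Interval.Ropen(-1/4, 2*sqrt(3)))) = {-1/4, 3*sqrt(5)}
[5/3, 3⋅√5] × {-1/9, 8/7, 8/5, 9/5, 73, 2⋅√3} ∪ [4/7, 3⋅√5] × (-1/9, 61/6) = ([4/7, 3⋅√5] × (-1/9, 61/6)) ∪ ([5/3, 3⋅√5] × {-1/9, 8/7, 8/5, 9/5, 73, 2⋅√3})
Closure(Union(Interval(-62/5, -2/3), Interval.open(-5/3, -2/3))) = Interval(-62/5, -2/3)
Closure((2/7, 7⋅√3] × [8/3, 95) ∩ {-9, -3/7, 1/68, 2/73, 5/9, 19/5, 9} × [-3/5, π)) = {5/9, 19/5, 9} × [8/3, π]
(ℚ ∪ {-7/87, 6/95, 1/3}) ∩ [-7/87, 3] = ℚ ∩ [-7/87, 3]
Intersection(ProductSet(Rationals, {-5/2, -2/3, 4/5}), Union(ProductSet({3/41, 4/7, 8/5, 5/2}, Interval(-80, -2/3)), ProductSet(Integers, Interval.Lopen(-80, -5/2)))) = Union(ProductSet({3/41, 4/7, 8/5, 5/2}, {-5/2, -2/3}), ProductSet(Integers, {-5/2}))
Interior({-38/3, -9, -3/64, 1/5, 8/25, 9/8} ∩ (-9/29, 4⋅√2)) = ∅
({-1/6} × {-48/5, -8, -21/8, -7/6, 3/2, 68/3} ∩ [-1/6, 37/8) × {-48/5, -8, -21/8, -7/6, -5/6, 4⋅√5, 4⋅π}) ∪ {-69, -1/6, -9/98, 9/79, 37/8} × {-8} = ({-1/6} × {-48/5, -8, -21/8, -7/6}) ∪ ({-69, -1/6, -9/98, 9/79, 37/8} × {-8})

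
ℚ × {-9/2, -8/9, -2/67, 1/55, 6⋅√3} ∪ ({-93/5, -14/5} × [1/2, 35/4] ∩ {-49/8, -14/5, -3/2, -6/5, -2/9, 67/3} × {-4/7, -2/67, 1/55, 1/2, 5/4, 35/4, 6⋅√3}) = ({-14/5} × {1/2, 5/4, 35/4}) ∪ (ℚ × {-9/2, -8/9, -2/67, 1/55, 6⋅√3})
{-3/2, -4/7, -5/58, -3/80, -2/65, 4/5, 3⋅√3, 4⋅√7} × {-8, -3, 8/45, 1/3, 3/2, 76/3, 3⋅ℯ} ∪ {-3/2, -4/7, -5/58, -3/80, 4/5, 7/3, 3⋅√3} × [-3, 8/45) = ({-3/2, -4/7, -5/58, -3/80, 4/5, 7/3, 3⋅√3} × [-3, 8/45)) ∪ ({-3/2, -4/7, -5/58, -3/80, -2/65, 4/5, 3⋅√3, 4⋅√7} × {-8, -3, 8/45, 1/3, 3/2, 76/3, 3⋅ℯ})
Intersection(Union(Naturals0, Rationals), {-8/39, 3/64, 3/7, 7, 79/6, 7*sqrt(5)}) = {-8/39, 3/64, 3/7, 7, 79/6}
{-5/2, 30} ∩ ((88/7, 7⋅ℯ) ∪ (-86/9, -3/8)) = {-5/2}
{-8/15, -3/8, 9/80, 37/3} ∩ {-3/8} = {-3/8}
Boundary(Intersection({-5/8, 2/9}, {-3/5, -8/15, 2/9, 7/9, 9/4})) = {2/9}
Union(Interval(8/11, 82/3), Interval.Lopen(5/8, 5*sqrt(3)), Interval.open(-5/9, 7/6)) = Interval.Lopen(-5/9, 82/3)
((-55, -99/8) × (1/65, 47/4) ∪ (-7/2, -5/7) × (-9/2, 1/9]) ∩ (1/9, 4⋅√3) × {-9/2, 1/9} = ∅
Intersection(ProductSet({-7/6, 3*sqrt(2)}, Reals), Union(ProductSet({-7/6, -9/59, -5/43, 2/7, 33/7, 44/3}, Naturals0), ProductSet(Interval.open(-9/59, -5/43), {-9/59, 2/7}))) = ProductSet({-7/6}, Naturals0)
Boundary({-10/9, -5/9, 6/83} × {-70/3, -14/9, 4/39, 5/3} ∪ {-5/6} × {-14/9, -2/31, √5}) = ({-5/6} × {-14/9, -2/31, √5}) ∪ ({-10/9, -5/9, 6/83} × {-70/3, -14/9, 4/39, 5/3})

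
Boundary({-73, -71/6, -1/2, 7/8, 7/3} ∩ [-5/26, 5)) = {7/8, 7/3}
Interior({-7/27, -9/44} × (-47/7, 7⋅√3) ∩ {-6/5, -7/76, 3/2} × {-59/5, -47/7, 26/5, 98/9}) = ∅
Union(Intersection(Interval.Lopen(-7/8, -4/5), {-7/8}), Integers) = Integers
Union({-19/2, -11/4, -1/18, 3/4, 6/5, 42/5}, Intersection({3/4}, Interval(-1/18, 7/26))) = {-19/2, -11/4, -1/18, 3/4, 6/5, 42/5}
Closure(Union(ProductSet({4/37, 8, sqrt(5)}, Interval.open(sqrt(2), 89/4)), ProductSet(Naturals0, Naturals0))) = Union(ProductSet({4/37, 8, sqrt(5)}, Interval(sqrt(2), 89/4)), ProductSet(Naturals0, Naturals0))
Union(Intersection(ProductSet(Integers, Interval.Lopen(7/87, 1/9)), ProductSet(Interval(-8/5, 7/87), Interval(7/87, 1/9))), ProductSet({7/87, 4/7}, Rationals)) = Union(ProductSet({7/87, 4/7}, Rationals), ProductSet(Range(-1, 1, 1), Interval.Lopen(7/87, 1/9)))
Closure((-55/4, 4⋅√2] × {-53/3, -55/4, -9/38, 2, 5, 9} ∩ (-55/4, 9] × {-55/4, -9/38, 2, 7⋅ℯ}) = [-55/4, 4⋅√2] × {-55/4, -9/38, 2}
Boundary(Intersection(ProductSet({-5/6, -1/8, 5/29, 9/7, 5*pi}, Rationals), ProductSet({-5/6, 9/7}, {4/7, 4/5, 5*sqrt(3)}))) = ProductSet({-5/6, 9/7}, {4/7, 4/5})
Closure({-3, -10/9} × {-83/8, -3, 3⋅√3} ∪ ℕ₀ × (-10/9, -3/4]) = (ℕ₀ × [-10/9, -3/4]) ∪ ({-3, -10/9} × {-83/8, -3, 3⋅√3})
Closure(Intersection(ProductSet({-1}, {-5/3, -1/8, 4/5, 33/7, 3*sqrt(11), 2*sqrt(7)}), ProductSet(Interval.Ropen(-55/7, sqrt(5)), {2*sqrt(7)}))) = ProductSet({-1}, {2*sqrt(7)})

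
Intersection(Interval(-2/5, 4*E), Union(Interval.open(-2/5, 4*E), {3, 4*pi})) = Interval.open(-2/5, 4*E)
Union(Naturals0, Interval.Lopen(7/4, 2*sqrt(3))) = Union(Interval.Lopen(7/4, 2*sqrt(3)), Naturals0)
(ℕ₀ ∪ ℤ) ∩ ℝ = ℤ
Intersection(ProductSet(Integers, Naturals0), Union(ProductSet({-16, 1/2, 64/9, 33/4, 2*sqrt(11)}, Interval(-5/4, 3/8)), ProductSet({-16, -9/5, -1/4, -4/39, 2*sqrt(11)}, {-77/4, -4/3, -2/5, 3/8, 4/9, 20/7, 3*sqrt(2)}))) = ProductSet({-16}, Range(0, 1, 1))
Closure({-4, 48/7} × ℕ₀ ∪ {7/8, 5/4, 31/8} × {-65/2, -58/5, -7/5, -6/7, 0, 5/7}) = ({-4, 48/7} × ℕ₀) ∪ ({7/8, 5/4, 31/8} × {-65/2, -58/5, -7/5, -6/7, 0, 5/7})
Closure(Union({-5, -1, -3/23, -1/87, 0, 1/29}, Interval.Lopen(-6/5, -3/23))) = Union({-5, -1/87, 0, 1/29}, Interval(-6/5, -3/23))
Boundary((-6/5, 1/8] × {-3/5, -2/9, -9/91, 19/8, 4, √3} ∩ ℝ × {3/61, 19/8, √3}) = [-6/5, 1/8] × {19/8, √3}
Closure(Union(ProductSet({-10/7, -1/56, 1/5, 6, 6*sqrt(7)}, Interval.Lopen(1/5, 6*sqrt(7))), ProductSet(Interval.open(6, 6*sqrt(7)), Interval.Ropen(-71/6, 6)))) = Union(ProductSet({6, 6*sqrt(7)}, Interval(-71/6, 6)), ProductSet({-10/7, -1/56, 1/5, 6, 6*sqrt(7)}, Interval(1/5, 6*sqrt(7))), ProductSet(Interval(6, 6*sqrt(7)), {-71/6, 6}), ProductSet(Interval.open(6, 6*sqrt(7)), Interval.Ropen(-71/6, 6)))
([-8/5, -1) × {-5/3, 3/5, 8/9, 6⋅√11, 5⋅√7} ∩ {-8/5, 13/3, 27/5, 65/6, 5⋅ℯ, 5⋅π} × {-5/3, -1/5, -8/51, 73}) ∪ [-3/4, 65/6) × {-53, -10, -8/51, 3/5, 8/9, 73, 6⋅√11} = ({-8/5} × {-5/3}) ∪ ([-3/4, 65/6) × {-53, -10, -8/51, 3/5, 8/9, 73, 6⋅√11})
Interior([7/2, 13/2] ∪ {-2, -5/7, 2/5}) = (7/2, 13/2)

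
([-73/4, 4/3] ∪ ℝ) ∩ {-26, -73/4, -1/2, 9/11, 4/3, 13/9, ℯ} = {-26, -73/4, -1/2, 9/11, 4/3, 13/9, ℯ}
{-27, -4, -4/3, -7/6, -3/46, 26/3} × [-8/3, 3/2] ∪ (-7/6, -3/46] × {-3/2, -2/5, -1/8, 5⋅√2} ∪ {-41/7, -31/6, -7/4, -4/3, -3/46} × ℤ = ({-41/7, -31/6, -7/4, -4/3, -3/46} × ℤ) ∪ ({-27, -4, -4/3, -7/6, -3/46, 26/3} × [-8/3, 3/2]) ∪ ((-7/6, -3/46] × {-3/2, -2/5, -1/8, 5⋅√2})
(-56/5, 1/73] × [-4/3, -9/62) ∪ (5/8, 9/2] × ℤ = ((5/8, 9/2] × ℤ) ∪ ((-56/5, 1/73] × [-4/3, -9/62))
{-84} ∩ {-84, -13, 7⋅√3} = {-84}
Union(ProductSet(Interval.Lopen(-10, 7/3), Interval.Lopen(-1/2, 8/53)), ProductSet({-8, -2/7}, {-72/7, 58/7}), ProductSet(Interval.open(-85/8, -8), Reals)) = Union(ProductSet({-8, -2/7}, {-72/7, 58/7}), ProductSet(Interval.open(-85/8, -8), Reals), ProductSet(Interval.Lopen(-10, 7/3), Interval.Lopen(-1/2, 8/53)))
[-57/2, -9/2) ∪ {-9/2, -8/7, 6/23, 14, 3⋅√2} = [-57/2, -9/2] ∪ {-8/7, 6/23, 14, 3⋅√2}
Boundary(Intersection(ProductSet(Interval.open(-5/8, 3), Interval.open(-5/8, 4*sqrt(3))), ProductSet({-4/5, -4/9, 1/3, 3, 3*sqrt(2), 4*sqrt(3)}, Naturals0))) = ProductSet({-4/9, 1/3}, Range(0, 7, 1))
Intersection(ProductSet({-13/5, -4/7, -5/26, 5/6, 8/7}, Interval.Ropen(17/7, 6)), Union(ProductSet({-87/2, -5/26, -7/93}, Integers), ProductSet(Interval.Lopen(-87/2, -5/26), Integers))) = ProductSet({-13/5, -4/7, -5/26}, Range(3, 6, 1))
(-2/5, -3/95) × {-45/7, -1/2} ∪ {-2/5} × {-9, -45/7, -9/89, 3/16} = ({-2/5} × {-9, -45/7, -9/89, 3/16}) ∪ ((-2/5, -3/95) × {-45/7, -1/2})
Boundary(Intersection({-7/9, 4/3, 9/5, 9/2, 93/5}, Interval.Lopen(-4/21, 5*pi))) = {4/3, 9/5, 9/2}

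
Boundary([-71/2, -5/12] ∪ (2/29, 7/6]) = {-71/2, -5/12, 2/29, 7/6}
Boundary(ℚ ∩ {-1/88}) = {-1/88}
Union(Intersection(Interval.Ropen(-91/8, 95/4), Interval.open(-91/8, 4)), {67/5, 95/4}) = Union({67/5, 95/4}, Interval.open(-91/8, 4))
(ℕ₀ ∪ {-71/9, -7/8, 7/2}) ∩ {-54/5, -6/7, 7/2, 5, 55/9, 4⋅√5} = {7/2, 5}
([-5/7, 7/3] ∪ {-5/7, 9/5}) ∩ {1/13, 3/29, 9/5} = {1/13, 3/29, 9/5}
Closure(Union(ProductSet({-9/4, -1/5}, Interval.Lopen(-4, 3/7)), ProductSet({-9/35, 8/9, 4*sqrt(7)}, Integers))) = Union(ProductSet({-9/4, -1/5}, Interval(-4, 3/7)), ProductSet({-9/35, 8/9, 4*sqrt(7)}, Integers))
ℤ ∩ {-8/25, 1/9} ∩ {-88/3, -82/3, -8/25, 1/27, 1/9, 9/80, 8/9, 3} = ∅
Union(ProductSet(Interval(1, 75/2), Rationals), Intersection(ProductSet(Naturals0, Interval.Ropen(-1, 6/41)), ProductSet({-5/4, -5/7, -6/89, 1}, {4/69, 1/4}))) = ProductSet(Interval(1, 75/2), Rationals)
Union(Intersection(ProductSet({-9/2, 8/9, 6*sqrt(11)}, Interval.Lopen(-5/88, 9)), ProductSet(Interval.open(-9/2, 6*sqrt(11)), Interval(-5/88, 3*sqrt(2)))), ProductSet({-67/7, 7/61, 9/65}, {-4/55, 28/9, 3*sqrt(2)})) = Union(ProductSet({8/9}, Interval.Lopen(-5/88, 3*sqrt(2))), ProductSet({-67/7, 7/61, 9/65}, {-4/55, 28/9, 3*sqrt(2)}))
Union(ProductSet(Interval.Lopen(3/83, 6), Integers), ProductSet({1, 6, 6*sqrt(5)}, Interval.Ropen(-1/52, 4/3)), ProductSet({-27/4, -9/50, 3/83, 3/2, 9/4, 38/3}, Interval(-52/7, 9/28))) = Union(ProductSet({1, 6, 6*sqrt(5)}, Interval.Ropen(-1/52, 4/3)), ProductSet({-27/4, -9/50, 3/83, 3/2, 9/4, 38/3}, Interval(-52/7, 9/28)), ProductSet(Interval.Lopen(3/83, 6), Integers))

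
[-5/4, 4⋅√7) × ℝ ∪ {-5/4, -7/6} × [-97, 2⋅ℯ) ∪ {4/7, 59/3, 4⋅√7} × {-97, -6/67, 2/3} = ([-5/4, 4⋅√7) × ℝ) ∪ ({4/7, 59/3, 4⋅√7} × {-97, -6/67, 2/3})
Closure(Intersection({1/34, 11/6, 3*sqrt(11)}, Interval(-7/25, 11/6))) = {1/34, 11/6}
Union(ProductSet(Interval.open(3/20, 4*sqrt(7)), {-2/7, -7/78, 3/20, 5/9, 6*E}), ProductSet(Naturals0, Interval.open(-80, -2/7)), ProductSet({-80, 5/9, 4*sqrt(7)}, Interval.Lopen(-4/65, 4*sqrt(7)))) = Union(ProductSet({-80, 5/9, 4*sqrt(7)}, Interval.Lopen(-4/65, 4*sqrt(7))), ProductSet(Interval.open(3/20, 4*sqrt(7)), {-2/7, -7/78, 3/20, 5/9, 6*E}), ProductSet(Naturals0, Interval.open(-80, -2/7)))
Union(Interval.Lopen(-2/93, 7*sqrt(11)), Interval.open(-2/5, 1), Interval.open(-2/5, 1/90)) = Interval.Lopen(-2/5, 7*sqrt(11))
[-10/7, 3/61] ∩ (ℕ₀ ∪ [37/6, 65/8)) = {0}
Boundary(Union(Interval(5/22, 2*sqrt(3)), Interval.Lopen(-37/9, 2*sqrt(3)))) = {-37/9, 2*sqrt(3)}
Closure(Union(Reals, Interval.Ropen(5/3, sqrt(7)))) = Interval(-oo, oo)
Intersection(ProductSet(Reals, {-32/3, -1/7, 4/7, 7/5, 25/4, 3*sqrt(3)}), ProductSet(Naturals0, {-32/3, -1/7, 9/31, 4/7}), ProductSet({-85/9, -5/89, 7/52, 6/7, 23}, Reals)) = ProductSet({23}, {-32/3, -1/7, 4/7})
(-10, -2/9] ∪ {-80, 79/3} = {-80, 79/3} ∪ (-10, -2/9]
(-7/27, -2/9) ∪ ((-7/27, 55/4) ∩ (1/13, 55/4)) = (-7/27, -2/9) ∪ (1/13, 55/4)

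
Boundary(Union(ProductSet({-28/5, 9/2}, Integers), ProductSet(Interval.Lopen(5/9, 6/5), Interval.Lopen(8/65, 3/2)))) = Union(ProductSet({-28/5, 9/2}, Integers), ProductSet({5/9, 6/5}, Interval(8/65, 3/2)), ProductSet(Interval(5/9, 6/5), {8/65, 3/2}))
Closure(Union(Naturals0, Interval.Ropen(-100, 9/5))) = Union(Complement(Naturals0, Interval.open(-100, 9/5)), Interval(-100, 9/5), Naturals0)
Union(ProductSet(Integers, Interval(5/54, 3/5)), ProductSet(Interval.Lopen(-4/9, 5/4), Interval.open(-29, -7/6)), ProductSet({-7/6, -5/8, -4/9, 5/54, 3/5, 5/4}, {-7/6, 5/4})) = Union(ProductSet({-7/6, -5/8, -4/9, 5/54, 3/5, 5/4}, {-7/6, 5/4}), ProductSet(Integers, Interval(5/54, 3/5)), ProductSet(Interval.Lopen(-4/9, 5/4), Interval.open(-29, -7/6)))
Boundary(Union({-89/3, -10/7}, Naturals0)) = Union({-89/3, -10/7}, Naturals0)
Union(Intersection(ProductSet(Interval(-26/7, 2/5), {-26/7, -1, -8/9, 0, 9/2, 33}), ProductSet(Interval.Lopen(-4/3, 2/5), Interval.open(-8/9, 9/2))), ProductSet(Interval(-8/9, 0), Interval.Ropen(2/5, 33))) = Union(ProductSet(Interval.Lopen(-4/3, 2/5), {0}), ProductSet(Interval(-8/9, 0), Interval.Ropen(2/5, 33)))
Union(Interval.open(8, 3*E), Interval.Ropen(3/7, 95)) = Interval.Ropen(3/7, 95)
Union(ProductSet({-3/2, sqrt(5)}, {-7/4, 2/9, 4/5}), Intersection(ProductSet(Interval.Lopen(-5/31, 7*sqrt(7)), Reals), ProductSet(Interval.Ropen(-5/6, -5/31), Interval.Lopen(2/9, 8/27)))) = ProductSet({-3/2, sqrt(5)}, {-7/4, 2/9, 4/5})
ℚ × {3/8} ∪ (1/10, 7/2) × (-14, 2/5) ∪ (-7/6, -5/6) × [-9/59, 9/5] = (ℚ × {3/8}) ∪ ((-7/6, -5/6) × [-9/59, 9/5]) ∪ ((1/10, 7/2) × (-14, 2/5))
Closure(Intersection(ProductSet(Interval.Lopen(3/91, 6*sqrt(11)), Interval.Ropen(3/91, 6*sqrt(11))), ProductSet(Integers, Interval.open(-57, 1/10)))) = ProductSet(Range(1, 20, 1), Interval(3/91, 1/10))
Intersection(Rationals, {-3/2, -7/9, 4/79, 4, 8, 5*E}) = {-3/2, -7/9, 4/79, 4, 8}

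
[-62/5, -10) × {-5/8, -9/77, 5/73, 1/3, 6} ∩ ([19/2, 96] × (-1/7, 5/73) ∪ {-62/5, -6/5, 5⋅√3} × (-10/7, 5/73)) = {-62/5} × {-5/8, -9/77}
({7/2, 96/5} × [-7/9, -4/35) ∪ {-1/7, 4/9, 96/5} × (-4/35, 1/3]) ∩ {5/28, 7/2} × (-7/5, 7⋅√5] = {7/2} × [-7/9, -4/35)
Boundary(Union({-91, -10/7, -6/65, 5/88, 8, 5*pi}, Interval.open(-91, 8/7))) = {-91, 8/7, 8, 5*pi}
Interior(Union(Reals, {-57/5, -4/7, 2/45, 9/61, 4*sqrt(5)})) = Reals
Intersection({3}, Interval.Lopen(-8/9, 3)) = {3}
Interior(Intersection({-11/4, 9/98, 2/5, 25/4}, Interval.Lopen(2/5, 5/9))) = EmptySet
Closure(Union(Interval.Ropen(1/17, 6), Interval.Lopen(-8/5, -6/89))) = Union(Interval(-8/5, -6/89), Interval(1/17, 6))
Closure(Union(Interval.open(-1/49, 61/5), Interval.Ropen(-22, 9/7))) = Interval(-22, 61/5)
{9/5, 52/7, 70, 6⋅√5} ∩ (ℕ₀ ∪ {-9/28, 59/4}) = {70}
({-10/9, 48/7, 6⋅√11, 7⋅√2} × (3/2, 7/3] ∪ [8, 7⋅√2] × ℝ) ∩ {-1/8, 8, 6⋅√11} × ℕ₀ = ({8} × ℕ₀) ∪ ({6⋅√11} × {2})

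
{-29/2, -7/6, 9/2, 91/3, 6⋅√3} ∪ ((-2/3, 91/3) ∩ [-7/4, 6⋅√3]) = {-29/2, -7/6, 91/3} ∪ (-2/3, 6⋅√3]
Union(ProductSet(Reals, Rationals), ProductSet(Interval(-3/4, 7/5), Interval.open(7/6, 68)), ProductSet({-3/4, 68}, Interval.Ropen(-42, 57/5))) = Union(ProductSet({-3/4, 68}, Interval.Ropen(-42, 57/5)), ProductSet(Interval(-3/4, 7/5), Interval.open(7/6, 68)), ProductSet(Reals, Rationals))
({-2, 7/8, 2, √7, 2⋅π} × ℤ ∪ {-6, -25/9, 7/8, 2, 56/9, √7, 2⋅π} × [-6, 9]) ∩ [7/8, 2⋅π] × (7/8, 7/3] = {7/8, 2, 56/9, √7, 2⋅π} × (7/8, 7/3]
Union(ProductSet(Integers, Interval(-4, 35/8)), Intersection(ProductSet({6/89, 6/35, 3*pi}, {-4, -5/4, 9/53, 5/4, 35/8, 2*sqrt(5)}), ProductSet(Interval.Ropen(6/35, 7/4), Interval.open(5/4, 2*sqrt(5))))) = Union(ProductSet({6/35}, {35/8}), ProductSet(Integers, Interval(-4, 35/8)))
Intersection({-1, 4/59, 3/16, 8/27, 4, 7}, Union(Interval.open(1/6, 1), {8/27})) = {3/16, 8/27}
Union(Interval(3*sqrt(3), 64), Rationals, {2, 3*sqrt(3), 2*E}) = Union(Interval(3*sqrt(3), 64), Rationals)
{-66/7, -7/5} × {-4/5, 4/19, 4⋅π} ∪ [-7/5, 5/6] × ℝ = ([-7/5, 5/6] × ℝ) ∪ ({-66/7, -7/5} × {-4/5, 4/19, 4⋅π})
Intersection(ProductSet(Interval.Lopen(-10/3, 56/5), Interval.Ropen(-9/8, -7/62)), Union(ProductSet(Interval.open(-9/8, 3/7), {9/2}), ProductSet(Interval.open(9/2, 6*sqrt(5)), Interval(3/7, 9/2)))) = EmptySet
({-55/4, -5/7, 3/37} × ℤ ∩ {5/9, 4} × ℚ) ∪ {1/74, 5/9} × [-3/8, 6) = {1/74, 5/9} × [-3/8, 6)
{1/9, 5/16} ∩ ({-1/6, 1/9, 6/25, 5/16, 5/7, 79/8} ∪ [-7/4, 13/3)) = {1/9, 5/16}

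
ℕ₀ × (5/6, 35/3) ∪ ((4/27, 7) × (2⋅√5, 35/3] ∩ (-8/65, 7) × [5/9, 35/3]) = (ℕ₀ × (5/6, 35/3)) ∪ ((4/27, 7) × (2⋅√5, 35/3])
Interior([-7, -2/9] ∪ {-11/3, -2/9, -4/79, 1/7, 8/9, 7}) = (-7, -2/9)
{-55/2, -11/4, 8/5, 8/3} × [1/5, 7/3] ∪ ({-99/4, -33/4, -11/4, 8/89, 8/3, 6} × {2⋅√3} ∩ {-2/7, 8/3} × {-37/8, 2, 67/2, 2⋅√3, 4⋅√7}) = ({8/3} × {2⋅√3}) ∪ ({-55/2, -11/4, 8/5, 8/3} × [1/5, 7/3])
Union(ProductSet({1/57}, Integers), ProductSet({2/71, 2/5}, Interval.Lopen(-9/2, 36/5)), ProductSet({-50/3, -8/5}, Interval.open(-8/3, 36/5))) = Union(ProductSet({1/57}, Integers), ProductSet({-50/3, -8/5}, Interval.open(-8/3, 36/5)), ProductSet({2/71, 2/5}, Interval.Lopen(-9/2, 36/5)))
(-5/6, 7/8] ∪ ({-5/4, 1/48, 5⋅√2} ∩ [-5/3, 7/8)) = {-5/4} ∪ (-5/6, 7/8]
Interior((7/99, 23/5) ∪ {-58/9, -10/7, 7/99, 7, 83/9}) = (7/99, 23/5)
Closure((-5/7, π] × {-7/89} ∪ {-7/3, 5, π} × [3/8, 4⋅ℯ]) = ([-5/7, π] × {-7/89}) ∪ ({-7/3, 5, π} × [3/8, 4⋅ℯ])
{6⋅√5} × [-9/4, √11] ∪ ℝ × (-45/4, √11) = (ℝ × (-45/4, √11)) ∪ ({6⋅√5} × [-9/4, √11])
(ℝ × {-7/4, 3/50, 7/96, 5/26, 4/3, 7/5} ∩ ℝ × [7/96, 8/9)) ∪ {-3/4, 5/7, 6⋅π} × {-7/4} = (ℝ × {7/96, 5/26}) ∪ ({-3/4, 5/7, 6⋅π} × {-7/4})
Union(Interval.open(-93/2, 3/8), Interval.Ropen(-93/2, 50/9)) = Interval.Ropen(-93/2, 50/9)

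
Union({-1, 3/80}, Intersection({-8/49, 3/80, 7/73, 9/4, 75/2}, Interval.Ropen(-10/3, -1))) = {-1, 3/80}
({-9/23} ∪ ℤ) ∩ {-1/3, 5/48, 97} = {97}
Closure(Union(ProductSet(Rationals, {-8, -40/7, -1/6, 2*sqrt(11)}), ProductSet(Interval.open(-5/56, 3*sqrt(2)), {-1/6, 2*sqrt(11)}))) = ProductSet(Reals, {-8, -40/7, -1/6, 2*sqrt(11)})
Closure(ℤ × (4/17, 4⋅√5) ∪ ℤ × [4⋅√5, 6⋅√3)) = ℤ × [4/17, 6⋅√3]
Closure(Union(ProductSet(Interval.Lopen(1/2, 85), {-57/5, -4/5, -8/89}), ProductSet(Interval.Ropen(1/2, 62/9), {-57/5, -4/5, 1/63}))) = Union(ProductSet(Interval(1/2, 62/9), {-57/5, -4/5, 1/63}), ProductSet(Interval(1/2, 85), {-57/5, -4/5, -8/89}))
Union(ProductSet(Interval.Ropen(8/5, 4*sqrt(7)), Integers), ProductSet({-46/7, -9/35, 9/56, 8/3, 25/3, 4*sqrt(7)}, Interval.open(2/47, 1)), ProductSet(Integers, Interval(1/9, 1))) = Union(ProductSet({-46/7, -9/35, 9/56, 8/3, 25/3, 4*sqrt(7)}, Interval.open(2/47, 1)), ProductSet(Integers, Interval(1/9, 1)), ProductSet(Interval.Ropen(8/5, 4*sqrt(7)), Integers))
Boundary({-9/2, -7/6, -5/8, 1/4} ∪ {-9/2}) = {-9/2, -7/6, -5/8, 1/4}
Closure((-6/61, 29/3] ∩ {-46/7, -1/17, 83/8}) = {-1/17}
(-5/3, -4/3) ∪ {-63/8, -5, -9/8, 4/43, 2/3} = {-63/8, -5, -9/8, 4/43, 2/3} ∪ (-5/3, -4/3)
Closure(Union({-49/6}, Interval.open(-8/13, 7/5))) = Union({-49/6}, Interval(-8/13, 7/5))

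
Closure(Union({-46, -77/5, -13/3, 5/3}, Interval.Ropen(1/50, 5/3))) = Union({-46, -77/5, -13/3}, Interval(1/50, 5/3))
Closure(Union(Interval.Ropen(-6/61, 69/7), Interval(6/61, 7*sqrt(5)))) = Interval(-6/61, 7*sqrt(5))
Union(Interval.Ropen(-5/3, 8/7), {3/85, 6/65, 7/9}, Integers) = Union(Integers, Interval.Ropen(-5/3, 8/7))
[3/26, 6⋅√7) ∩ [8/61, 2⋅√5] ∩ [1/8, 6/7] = [8/61, 6/7]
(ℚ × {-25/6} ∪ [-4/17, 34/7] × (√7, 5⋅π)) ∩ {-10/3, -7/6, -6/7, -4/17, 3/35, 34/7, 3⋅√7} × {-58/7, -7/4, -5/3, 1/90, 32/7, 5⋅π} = {-4/17, 3/35, 34/7} × {32/7}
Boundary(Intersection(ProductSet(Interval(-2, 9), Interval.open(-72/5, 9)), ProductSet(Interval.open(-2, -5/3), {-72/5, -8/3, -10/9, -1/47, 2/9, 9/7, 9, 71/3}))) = ProductSet(Interval(-2, -5/3), {-8/3, -10/9, -1/47, 2/9, 9/7})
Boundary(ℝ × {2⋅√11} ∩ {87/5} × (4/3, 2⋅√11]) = {87/5} × {2⋅√11}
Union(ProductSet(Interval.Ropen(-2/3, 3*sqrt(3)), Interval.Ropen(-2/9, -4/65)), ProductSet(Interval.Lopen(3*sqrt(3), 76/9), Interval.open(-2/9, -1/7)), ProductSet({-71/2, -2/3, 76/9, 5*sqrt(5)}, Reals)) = Union(ProductSet({-71/2, -2/3, 76/9, 5*sqrt(5)}, Reals), ProductSet(Interval.Ropen(-2/3, 3*sqrt(3)), Interval.Ropen(-2/9, -4/65)), ProductSet(Interval.Lopen(3*sqrt(3), 76/9), Interval.open(-2/9, -1/7)))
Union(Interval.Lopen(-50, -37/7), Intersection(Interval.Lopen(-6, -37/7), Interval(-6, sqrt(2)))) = Interval.Lopen(-50, -37/7)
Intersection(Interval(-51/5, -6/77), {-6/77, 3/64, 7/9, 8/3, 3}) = {-6/77}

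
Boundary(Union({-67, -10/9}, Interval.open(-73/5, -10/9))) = {-67, -73/5, -10/9}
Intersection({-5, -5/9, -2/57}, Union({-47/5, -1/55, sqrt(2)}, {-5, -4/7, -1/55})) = {-5}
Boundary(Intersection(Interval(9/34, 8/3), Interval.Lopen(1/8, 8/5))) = {9/34, 8/5}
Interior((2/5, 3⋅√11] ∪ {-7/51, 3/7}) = (2/5, 3⋅√11)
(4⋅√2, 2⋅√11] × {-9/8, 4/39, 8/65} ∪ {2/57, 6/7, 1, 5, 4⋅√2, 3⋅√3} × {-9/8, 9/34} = ((4⋅√2, 2⋅√11] × {-9/8, 4/39, 8/65}) ∪ ({2/57, 6/7, 1, 5, 4⋅√2, 3⋅√3} × {-9/8, 9/34})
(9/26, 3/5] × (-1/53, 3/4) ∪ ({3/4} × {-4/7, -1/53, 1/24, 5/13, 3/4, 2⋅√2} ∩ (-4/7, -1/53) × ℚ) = (9/26, 3/5] × (-1/53, 3/4)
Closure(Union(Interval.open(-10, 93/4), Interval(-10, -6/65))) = Interval(-10, 93/4)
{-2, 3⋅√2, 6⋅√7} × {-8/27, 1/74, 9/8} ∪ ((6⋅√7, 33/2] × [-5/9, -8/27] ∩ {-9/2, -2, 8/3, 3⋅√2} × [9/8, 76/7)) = {-2, 3⋅√2, 6⋅√7} × {-8/27, 1/74, 9/8}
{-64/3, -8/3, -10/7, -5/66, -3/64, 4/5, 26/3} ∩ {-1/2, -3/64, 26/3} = {-3/64, 26/3}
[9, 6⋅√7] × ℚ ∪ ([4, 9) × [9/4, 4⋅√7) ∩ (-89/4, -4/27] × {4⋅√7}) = [9, 6⋅√7] × ℚ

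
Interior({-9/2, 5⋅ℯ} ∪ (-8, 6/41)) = (-8, 6/41)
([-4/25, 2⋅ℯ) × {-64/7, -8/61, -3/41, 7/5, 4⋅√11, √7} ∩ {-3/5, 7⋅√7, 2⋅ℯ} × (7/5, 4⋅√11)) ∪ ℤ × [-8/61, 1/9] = ℤ × [-8/61, 1/9]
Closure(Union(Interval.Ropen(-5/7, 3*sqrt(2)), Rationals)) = Union(Interval(-oo, oo), Rationals)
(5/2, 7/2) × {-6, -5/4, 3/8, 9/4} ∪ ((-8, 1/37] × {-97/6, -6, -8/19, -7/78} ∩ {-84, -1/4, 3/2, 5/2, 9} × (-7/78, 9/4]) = (5/2, 7/2) × {-6, -5/4, 3/8, 9/4}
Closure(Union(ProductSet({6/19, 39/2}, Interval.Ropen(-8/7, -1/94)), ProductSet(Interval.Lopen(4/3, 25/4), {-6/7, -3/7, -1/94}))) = Union(ProductSet({6/19, 39/2}, Interval(-8/7, -1/94)), ProductSet(Interval(4/3, 25/4), {-6/7, -3/7, -1/94}))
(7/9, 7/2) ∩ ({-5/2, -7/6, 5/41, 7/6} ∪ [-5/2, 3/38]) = {7/6}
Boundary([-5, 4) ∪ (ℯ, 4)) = {-5, 4}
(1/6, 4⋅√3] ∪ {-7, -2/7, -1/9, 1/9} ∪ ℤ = ℤ ∪ {-2/7, -1/9, 1/9} ∪ (1/6, 4⋅√3]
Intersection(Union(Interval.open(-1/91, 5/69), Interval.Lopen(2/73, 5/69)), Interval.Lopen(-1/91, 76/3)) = Interval.Lopen(-1/91, 5/69)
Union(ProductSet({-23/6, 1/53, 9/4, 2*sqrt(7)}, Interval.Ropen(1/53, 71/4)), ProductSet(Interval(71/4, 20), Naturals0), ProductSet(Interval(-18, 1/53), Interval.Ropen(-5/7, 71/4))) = Union(ProductSet({-23/6, 1/53, 9/4, 2*sqrt(7)}, Interval.Ropen(1/53, 71/4)), ProductSet(Interval(-18, 1/53), Interval.Ropen(-5/7, 71/4)), ProductSet(Interval(71/4, 20), Naturals0))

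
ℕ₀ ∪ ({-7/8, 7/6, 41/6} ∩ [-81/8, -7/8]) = {-7/8} ∪ ℕ₀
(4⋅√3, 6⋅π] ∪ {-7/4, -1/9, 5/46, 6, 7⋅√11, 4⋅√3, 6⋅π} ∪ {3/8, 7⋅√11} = {-7/4, -1/9, 5/46, 3/8, 6, 7⋅√11} ∪ [4⋅√3, 6⋅π]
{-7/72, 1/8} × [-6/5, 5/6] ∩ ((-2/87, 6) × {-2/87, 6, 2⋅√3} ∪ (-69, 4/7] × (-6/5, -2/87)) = ({1/8} × {-2/87}) ∪ ({-7/72, 1/8} × (-6/5, -2/87))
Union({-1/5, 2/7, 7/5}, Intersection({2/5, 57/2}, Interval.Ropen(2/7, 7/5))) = {-1/5, 2/7, 2/5, 7/5}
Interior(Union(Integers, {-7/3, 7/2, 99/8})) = EmptySet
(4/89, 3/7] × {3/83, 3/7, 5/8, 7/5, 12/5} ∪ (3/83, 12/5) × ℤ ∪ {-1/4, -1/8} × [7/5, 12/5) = ((3/83, 12/5) × ℤ) ∪ ({-1/4, -1/8} × [7/5, 12/5)) ∪ ((4/89, 3/7] × {3/83, 3/7, 5/8, 7/5, 12/5})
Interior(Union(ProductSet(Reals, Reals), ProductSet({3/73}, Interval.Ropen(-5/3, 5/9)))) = ProductSet(Reals, Reals)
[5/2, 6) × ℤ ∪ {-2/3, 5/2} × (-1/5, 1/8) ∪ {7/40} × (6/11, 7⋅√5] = ([5/2, 6) × ℤ) ∪ ({-2/3, 5/2} × (-1/5, 1/8)) ∪ ({7/40} × (6/11, 7⋅√5])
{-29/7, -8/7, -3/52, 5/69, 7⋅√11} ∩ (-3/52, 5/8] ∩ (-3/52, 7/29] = {5/69}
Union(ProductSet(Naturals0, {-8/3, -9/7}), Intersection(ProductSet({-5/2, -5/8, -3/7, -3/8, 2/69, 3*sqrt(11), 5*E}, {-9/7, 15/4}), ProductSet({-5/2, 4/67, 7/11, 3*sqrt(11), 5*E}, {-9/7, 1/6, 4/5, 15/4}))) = Union(ProductSet({-5/2, 3*sqrt(11), 5*E}, {-9/7, 15/4}), ProductSet(Naturals0, {-8/3, -9/7}))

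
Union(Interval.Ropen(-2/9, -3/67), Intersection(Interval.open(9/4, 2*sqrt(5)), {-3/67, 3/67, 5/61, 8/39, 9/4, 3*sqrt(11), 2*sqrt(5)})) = Interval.Ropen(-2/9, -3/67)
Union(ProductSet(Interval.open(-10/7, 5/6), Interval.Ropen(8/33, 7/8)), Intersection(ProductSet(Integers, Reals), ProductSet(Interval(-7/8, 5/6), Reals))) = Union(ProductSet(Interval.open(-10/7, 5/6), Interval.Ropen(8/33, 7/8)), ProductSet(Range(0, 1, 1), Reals))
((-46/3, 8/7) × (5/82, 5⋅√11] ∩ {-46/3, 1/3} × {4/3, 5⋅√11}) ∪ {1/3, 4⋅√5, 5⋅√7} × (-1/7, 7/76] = ({1/3} × {4/3, 5⋅√11}) ∪ ({1/3, 4⋅√5, 5⋅√7} × (-1/7, 7/76])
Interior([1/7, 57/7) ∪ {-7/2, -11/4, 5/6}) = (1/7, 57/7)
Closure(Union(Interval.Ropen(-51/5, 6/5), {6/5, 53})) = Union({53}, Interval(-51/5, 6/5))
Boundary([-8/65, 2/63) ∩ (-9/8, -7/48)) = ∅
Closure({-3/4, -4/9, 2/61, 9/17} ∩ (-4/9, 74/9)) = {2/61, 9/17}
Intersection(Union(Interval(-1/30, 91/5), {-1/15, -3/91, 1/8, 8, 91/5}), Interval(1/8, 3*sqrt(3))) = Interval(1/8, 3*sqrt(3))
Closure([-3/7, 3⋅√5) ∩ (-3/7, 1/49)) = [-3/7, 1/49]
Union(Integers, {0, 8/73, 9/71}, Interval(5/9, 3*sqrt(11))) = Union({8/73, 9/71}, Integers, Interval(5/9, 3*sqrt(11)))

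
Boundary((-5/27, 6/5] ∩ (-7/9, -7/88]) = {-5/27, -7/88}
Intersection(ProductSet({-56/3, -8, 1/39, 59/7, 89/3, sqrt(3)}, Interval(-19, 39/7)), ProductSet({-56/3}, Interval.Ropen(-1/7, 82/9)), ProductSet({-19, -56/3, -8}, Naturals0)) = ProductSet({-56/3}, Range(0, 6, 1))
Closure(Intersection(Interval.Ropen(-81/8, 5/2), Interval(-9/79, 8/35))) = Interval(-9/79, 8/35)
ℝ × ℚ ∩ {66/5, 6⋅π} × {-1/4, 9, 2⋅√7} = {66/5, 6⋅π} × {-1/4, 9}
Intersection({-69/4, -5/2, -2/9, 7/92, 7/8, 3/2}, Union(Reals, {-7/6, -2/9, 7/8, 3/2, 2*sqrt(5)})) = {-69/4, -5/2, -2/9, 7/92, 7/8, 3/2}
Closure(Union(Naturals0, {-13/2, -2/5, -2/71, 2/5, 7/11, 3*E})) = Union({-13/2, -2/5, -2/71, 2/5, 7/11, 3*E}, Naturals0)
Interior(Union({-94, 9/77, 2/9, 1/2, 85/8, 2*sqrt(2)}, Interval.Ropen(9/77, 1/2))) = Interval.open(9/77, 1/2)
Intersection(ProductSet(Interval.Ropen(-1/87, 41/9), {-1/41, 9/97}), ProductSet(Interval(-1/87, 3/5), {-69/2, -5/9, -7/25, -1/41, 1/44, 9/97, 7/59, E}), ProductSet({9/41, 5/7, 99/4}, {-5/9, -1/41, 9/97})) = ProductSet({9/41}, {-1/41, 9/97})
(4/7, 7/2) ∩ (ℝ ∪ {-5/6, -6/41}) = (4/7, 7/2)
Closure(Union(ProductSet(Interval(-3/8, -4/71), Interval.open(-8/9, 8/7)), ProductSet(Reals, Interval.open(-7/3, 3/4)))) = Union(ProductSet(Interval(-3/8, -4/71), Interval.Lopen(-8/9, 8/7)), ProductSet(Reals, Interval.Ropen(-7/3, 3/4)), ProductSet(Union(Interval(-oo, -3/8), Interval(-4/71, oo)), {-7/3, 3/4}))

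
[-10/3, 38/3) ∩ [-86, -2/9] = [-10/3, -2/9]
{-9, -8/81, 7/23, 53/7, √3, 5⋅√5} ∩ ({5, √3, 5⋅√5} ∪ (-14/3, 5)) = {-8/81, 7/23, √3, 5⋅√5}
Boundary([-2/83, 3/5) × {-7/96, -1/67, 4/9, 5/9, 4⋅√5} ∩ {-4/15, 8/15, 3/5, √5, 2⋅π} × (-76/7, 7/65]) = {8/15} × {-7/96, -1/67}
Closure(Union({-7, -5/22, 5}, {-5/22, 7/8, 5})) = {-7, -5/22, 7/8, 5}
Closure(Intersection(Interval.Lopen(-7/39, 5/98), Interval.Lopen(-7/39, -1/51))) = Interval(-7/39, -1/51)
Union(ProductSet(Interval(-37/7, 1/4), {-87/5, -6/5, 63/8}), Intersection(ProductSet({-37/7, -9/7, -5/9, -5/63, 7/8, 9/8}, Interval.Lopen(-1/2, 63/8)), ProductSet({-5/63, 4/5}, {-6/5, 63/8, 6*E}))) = ProductSet(Interval(-37/7, 1/4), {-87/5, -6/5, 63/8})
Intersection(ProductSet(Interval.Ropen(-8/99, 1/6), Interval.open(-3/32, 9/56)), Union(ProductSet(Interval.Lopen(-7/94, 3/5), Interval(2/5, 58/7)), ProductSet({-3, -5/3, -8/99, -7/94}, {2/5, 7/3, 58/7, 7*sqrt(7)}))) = EmptySet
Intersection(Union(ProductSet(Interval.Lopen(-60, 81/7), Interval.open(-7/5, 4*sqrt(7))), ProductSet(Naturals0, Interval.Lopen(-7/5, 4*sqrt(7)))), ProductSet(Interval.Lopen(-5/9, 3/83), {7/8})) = ProductSet(Union(Interval.Lopen(-5/9, 3/83), Range(0, 1, 1)), {7/8})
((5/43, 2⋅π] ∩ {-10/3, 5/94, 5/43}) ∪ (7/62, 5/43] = (7/62, 5/43]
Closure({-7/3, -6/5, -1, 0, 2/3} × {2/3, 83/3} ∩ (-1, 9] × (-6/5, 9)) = {0, 2/3} × {2/3}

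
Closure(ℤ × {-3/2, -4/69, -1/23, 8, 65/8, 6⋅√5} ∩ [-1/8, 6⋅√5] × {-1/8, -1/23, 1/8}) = {0, 1, …, 13} × {-1/23}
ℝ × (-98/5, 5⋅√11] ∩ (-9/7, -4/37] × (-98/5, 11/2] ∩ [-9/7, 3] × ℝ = (-9/7, -4/37] × (-98/5, 11/2]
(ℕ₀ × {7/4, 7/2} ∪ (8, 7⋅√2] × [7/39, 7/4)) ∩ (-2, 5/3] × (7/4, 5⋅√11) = {0, 1} × {7/2}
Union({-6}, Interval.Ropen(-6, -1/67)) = Interval.Ropen(-6, -1/67)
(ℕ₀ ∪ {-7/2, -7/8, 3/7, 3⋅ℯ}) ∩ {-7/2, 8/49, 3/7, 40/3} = {-7/2, 3/7}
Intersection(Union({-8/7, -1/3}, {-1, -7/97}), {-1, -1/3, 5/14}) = {-1, -1/3}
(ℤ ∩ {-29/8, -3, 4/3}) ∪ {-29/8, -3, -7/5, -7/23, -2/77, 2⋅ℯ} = {-29/8, -3, -7/5, -7/23, -2/77, 2⋅ℯ}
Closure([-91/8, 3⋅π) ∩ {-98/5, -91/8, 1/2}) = {-91/8, 1/2}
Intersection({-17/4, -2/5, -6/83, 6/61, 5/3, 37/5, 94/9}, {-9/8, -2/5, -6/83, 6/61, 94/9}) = {-2/5, -6/83, 6/61, 94/9}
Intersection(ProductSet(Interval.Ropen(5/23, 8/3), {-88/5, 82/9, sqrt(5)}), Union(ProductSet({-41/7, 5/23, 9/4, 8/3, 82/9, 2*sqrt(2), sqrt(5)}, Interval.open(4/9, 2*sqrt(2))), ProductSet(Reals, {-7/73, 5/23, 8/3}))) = ProductSet({5/23, 9/4, sqrt(5)}, {sqrt(5)})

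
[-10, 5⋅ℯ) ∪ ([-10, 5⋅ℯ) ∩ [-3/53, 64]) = [-10, 5⋅ℯ)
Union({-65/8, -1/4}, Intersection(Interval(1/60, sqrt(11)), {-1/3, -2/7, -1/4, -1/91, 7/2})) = {-65/8, -1/4}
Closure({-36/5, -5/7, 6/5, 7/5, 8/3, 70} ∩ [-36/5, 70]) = {-36/5, -5/7, 6/5, 7/5, 8/3, 70}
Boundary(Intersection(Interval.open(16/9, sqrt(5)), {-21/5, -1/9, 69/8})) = EmptySet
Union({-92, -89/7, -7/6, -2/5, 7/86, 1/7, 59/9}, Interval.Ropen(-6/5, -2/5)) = Union({-92, -89/7, 7/86, 1/7, 59/9}, Interval(-6/5, -2/5))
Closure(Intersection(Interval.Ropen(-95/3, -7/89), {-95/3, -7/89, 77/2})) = {-95/3}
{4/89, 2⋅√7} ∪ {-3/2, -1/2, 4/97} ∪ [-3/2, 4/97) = [-3/2, 4/97] ∪ {4/89, 2⋅√7}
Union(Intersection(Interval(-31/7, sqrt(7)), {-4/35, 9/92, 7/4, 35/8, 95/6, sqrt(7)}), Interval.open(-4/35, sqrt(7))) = Interval(-4/35, sqrt(7))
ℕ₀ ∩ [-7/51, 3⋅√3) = {0, 1, …, 5}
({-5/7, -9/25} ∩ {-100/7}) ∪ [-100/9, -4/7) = [-100/9, -4/7)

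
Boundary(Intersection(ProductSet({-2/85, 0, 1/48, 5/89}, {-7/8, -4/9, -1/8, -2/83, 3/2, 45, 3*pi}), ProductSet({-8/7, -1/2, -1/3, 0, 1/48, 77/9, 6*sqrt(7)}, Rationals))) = ProductSet({0, 1/48}, {-7/8, -4/9, -1/8, -2/83, 3/2, 45})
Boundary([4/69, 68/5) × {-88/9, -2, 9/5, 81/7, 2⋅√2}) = [4/69, 68/5] × {-88/9, -2, 9/5, 81/7, 2⋅√2}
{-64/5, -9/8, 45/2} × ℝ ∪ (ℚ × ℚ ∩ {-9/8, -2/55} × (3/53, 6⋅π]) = ({-64/5, -9/8, 45/2} × ℝ) ∪ ({-9/8, -2/55} × (ℚ ∩ (3/53, 6⋅π]))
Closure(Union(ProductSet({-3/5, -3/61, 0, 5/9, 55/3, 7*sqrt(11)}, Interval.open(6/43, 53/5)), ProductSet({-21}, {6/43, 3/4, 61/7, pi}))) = Union(ProductSet({-21}, {6/43, 3/4, 61/7, pi}), ProductSet({-3/5, -3/61, 0, 5/9, 55/3, 7*sqrt(11)}, Interval(6/43, 53/5)))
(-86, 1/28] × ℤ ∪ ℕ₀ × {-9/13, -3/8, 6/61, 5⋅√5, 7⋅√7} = ((-86, 1/28] × ℤ) ∪ (ℕ₀ × {-9/13, -3/8, 6/61, 5⋅√5, 7⋅√7})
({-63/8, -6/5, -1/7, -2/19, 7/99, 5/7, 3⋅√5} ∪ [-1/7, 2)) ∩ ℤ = {0, 1}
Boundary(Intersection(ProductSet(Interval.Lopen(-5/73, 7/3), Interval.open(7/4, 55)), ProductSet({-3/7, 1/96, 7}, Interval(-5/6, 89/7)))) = ProductSet({1/96}, Interval(7/4, 89/7))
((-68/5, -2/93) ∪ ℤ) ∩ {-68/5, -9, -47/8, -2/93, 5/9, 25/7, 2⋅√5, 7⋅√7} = {-9, -47/8}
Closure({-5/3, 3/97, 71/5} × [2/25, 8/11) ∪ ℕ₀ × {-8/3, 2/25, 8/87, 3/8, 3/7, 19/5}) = (ℕ₀ × {-8/3, 2/25, 8/87, 3/8, 3/7, 19/5}) ∪ ({-5/3, 3/97, 71/5} × [2/25, 8/11])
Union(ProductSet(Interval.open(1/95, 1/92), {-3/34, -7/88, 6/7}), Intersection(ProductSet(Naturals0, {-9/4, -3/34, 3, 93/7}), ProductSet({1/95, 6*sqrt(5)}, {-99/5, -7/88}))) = ProductSet(Interval.open(1/95, 1/92), {-3/34, -7/88, 6/7})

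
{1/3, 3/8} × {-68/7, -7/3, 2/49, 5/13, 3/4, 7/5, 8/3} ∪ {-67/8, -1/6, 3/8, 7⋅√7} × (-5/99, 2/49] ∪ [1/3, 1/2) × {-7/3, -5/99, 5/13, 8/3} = ([1/3, 1/2) × {-7/3, -5/99, 5/13, 8/3}) ∪ ({1/3, 3/8} × {-68/7, -7/3, 2/49, 5/13, 3/4, 7/5, 8/3}) ∪ ({-67/8, -1/6, 3/8, 7⋅√7} × (-5/99, 2/49])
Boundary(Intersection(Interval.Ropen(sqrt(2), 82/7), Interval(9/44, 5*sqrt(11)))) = {82/7, sqrt(2)}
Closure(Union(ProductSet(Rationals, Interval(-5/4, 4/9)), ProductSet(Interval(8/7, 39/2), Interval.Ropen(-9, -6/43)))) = Union(ProductSet(Interval(8/7, 39/2), Interval(-9, -6/43)), ProductSet(Reals, Interval(-6/43, 4/9)), ProductSet(Union(Interval(-oo, 8/7), Interval(39/2, oo), Rationals), Interval(-5/4, 4/9)))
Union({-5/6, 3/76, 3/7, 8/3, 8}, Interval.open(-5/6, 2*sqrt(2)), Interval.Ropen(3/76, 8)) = Interval(-5/6, 8)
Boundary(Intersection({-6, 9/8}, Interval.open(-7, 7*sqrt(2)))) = {-6, 9/8}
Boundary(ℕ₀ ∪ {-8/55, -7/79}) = {-8/55, -7/79} ∪ ℕ₀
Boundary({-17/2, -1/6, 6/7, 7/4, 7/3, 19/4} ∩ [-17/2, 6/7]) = {-17/2, -1/6, 6/7}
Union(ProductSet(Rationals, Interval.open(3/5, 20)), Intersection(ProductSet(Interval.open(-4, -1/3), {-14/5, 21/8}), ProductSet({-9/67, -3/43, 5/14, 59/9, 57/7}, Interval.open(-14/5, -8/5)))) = ProductSet(Rationals, Interval.open(3/5, 20))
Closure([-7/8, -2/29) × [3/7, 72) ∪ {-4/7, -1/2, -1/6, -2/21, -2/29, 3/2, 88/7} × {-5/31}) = ({-7/8, -2/29} × [3/7, 72]) ∪ ([-7/8, -2/29] × {3/7, 72}) ∪ ({-4/7, -1/2, -1/6, -2/21, -2/29, 3/2, 88/7} × {-5/31}) ∪ ([-7/8, -2/29) × [3/7, 72))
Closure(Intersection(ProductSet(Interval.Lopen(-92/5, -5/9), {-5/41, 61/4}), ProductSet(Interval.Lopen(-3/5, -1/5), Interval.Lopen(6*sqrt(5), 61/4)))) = ProductSet(Interval(-3/5, -5/9), {61/4})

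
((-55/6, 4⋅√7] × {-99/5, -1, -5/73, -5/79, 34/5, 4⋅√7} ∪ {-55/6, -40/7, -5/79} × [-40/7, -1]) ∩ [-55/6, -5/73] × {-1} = [-55/6, -5/73] × {-1}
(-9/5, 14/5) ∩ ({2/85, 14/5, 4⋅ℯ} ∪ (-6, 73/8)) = (-9/5, 14/5)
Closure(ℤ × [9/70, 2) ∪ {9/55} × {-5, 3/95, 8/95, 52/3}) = (ℤ × [9/70, 2]) ∪ ({9/55} × {-5, 3/95, 8/95, 52/3})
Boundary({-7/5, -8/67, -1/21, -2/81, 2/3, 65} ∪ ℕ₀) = {-7/5, -8/67, -1/21, -2/81, 2/3} ∪ ℕ₀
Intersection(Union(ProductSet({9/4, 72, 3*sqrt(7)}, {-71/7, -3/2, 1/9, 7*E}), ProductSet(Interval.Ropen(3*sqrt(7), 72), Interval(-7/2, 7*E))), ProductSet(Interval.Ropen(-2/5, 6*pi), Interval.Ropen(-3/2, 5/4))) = Union(ProductSet({9/4, 3*sqrt(7)}, {-3/2, 1/9}), ProductSet(Interval.Ropen(3*sqrt(7), 6*pi), Interval.Ropen(-3/2, 5/4)))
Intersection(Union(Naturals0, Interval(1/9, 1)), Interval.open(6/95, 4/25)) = Interval.Ropen(1/9, 4/25)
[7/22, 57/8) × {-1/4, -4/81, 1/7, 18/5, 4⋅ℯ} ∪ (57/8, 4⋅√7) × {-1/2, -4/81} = ((57/8, 4⋅√7) × {-1/2, -4/81}) ∪ ([7/22, 57/8) × {-1/4, -4/81, 1/7, 18/5, 4⋅ℯ})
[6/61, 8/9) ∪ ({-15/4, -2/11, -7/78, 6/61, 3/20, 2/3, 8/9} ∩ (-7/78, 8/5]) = [6/61, 8/9]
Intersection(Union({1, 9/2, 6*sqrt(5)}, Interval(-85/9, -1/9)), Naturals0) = {1}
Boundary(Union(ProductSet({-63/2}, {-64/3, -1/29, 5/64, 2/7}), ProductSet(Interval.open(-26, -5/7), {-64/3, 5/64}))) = Union(ProductSet({-63/2}, {-64/3, -1/29, 5/64, 2/7}), ProductSet(Interval(-26, -5/7), {-64/3, 5/64}))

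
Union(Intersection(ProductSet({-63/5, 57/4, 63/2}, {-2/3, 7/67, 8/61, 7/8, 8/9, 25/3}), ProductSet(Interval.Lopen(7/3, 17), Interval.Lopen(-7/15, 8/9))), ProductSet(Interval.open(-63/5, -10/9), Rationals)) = Union(ProductSet({57/4}, {7/67, 8/61, 7/8, 8/9}), ProductSet(Interval.open(-63/5, -10/9), Rationals))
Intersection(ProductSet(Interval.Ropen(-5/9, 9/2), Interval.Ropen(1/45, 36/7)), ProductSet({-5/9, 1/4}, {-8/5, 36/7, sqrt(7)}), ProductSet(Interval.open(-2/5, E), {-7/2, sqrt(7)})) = ProductSet({1/4}, {sqrt(7)})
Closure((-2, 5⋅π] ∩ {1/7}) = {1/7}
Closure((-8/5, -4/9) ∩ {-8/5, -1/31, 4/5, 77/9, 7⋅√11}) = ∅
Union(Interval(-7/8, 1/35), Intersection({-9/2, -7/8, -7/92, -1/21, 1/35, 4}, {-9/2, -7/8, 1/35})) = Union({-9/2}, Interval(-7/8, 1/35))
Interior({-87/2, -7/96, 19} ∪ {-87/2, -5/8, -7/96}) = ∅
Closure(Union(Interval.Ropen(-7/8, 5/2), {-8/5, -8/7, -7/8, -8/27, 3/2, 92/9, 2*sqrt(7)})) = Union({-8/5, -8/7, 92/9, 2*sqrt(7)}, Interval(-7/8, 5/2))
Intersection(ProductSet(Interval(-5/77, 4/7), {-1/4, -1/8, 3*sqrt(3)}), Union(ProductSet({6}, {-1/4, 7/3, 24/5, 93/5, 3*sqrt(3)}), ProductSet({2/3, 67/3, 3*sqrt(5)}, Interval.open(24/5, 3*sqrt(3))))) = EmptySet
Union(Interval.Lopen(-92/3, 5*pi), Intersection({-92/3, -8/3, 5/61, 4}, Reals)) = Interval(-92/3, 5*pi)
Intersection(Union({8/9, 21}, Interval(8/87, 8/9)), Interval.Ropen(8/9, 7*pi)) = {8/9, 21}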